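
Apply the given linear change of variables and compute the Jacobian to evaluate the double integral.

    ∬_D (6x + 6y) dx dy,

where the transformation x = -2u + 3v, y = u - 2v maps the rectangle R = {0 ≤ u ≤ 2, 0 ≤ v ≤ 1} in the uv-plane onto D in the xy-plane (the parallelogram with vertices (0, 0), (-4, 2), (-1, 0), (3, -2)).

Compute the Jacobian determinant of (x, y) with respect to (u, v):

    ∂(x,y)/∂(u,v) = | -2  3 | = (-2)(-2) - (3)(1) = 1.
                   | 1  -2 |

Its absolute value is |J| = 1 (the area scaling factor).

Substituting x = -2u + 3v, y = u - 2v into the integrand,

    6x + 6y → -6u + 6v,

so the integral becomes

    ∬_R (-6u + 6v) · |J| du dv = ∫_0^2 ∫_0^1 (-6u + 6v) dv du.

Inner (v): 3 - 6u.
Outer (u): -6.

Therefore ∬_D (6x + 6y) dx dy = -6.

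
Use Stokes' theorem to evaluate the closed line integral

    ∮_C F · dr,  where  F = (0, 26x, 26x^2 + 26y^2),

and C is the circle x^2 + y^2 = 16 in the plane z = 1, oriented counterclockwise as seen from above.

Let S be the flat disk x^2 + y^2 ≤ 16 in the plane z = 1, with upward unit normal n̂ = ẑ. By Stokes' theorem,

    ∮_C F · dr = ∬_S (∇ × F) · n̂ dS = ∬_D (curl F)_z dA,

where D is the disk x^2 + y^2 ≤ 16.

Compute the curl of F = (0, 26x, 26x^2 + 26y^2):
    (∇ × F)_x = ∂F_z/∂y - ∂F_y/∂z = 52y,
    (∇ × F)_y = ∂F_x/∂z - ∂F_z/∂x = -52x,
    (∇ × F)_z = ∂F_y/∂x - ∂F_x/∂y = 26.

On z = 1, (curl F)_z = 26.

Convert to polar (x = r cos θ, y = r sin θ, dA = r dr dθ); the integrand becomes 26, so

    ∬_D (curl F)_z dA = ∫_0^{2π} ∫_0^{4} (26) · r dr dθ.

Inner (r from 0 to 4): 208.
Outer (θ from 0 to 2π): 416π.

Therefore ∮_C F · dr = 416π.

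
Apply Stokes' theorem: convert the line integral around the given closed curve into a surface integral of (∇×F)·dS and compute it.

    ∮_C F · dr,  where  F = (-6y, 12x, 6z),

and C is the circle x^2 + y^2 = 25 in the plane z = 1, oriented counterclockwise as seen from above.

Let S be the flat disk x^2 + y^2 ≤ 25 in the plane z = 1, with upward unit normal n̂ = ẑ. By Stokes' theorem,

    ∮_C F · dr = ∬_S (∇ × F) · n̂ dS = ∬_D (curl F)_z dA,

where D is the disk x^2 + y^2 ≤ 25.

Compute the curl of F = (-6y, 12x, 6z):
    (∇ × F)_x = ∂F_z/∂y - ∂F_y/∂z = 0,
    (∇ × F)_y = ∂F_x/∂z - ∂F_z/∂x = 0,
    (∇ × F)_z = ∂F_y/∂x - ∂F_x/∂y = 18.

On z = 1, (curl F)_z = 18.

Convert to polar (x = r cos θ, y = r sin θ, dA = r dr dθ); the integrand becomes 18, so

    ∬_D (curl F)_z dA = ∫_0^{2π} ∫_0^{5} (18) · r dr dθ.

Inner (r from 0 to 5): 225.
Outer (θ from 0 to 2π): 450π.

Therefore ∮_C F · dr = 450π.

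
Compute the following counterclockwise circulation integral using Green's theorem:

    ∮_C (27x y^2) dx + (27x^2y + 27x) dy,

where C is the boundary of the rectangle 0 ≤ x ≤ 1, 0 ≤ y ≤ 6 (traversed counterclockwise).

Green's theorem converts the closed line integral into a double integral over the enclosed region D:

    ∮_C P dx + Q dy = ∬_D (∂Q/∂x - ∂P/∂y) dA.

Here P = 27x y^2, Q = 27x^2y + 27x, so

    ∂Q/∂x = 54x y + 27,    ∂P/∂y = 54x y,
    ∂Q/∂x - ∂P/∂y = 27.

D is the region 0 ≤ x ≤ 1, 0 ≤ y ≤ 6. Evaluating the double integral:

    ∬_D (27) dA = ∫_0^{1} ∫_0^{6} (27) dy dx.

Inner (y from 0 to 6): 162.
Outer (x from 0 to 1): 162.

Therefore ∮_C P dx + Q dy = 162.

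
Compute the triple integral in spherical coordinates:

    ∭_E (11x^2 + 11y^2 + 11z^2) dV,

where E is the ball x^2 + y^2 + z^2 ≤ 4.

In spherical coordinates, x = ρ sin(φ) cos(θ), y = ρ sin(φ) sin(θ), z = ρ cos(φ), and dV = ρ^2 sin(φ) dρ dφ dθ.

The integrand becomes 11ρ^2, so

    ∭_E (11x^2 + 11y^2 + 11z^2) dV = ∫_{0}^{2π} ∫_{0}^{π} ∫_{0}^{2} (11ρ^2) · ρ^2 sin(φ) dρ dφ dθ.

Inner (ρ): 352sin(φ)/5.
Middle (φ): 704/5.
Outer (θ): 1408π/5.

Therefore the triple integral equals 1408π/5.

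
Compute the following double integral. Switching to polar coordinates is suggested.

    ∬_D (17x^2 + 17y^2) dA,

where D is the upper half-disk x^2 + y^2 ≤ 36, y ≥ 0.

The region D is 0 ≤ r ≤ 6, 0 ≤ θ ≤ π in polar coordinates, where x = r cos(θ), y = r sin(θ), and dA = r dr dθ.

Under the substitution, the integrand becomes 17r^2, so

    ∬_D (17x^2 + 17y^2) dA = ∫_{0}^{π} ∫_{0}^{6} (17r^2) · r dr dθ.

Inner integral (in r): ∫_{0}^{6} (17r^2) · r dr = 5508.

Outer integral (in θ): ∫_{0}^{π} (5508) dθ = 5508π.

Therefore ∬_D (17x^2 + 17y^2) dA = 5508π.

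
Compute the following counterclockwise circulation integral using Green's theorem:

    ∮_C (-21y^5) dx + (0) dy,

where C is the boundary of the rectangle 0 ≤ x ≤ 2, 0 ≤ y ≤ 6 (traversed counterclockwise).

Green's theorem converts the closed line integral into a double integral over the enclosed region D:

    ∮_C P dx + Q dy = ∬_D (∂Q/∂x - ∂P/∂y) dA.

Here P = -21y^5, Q = 0, so

    ∂Q/∂x = 0,    ∂P/∂y = -105y^4,
    ∂Q/∂x - ∂P/∂y = 105y^4.

D is the region 0 ≤ x ≤ 2, 0 ≤ y ≤ 6. Evaluating the double integral:

    ∬_D (105y^4) dA = ∫_0^{2} ∫_0^{6} (105y^4) dy dx.

Inner (y from 0 to 6): 163296.
Outer (x from 0 to 2): 326592.

Therefore ∮_C P dx + Q dy = 326592.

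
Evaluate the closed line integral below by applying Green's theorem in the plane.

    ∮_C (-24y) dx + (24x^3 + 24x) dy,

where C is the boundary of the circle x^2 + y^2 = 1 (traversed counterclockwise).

Green's theorem converts the closed line integral into a double integral over the enclosed region D:

    ∮_C P dx + Q dy = ∬_D (∂Q/∂x - ∂P/∂y) dA.

Here P = -24y, Q = 24x^3 + 24x, so

    ∂Q/∂x = 72x^2 + 24,    ∂P/∂y = -24,
    ∂Q/∂x - ∂P/∂y = 72x^2 + 48.

D is the region x^2 + y^2 ≤ 1. Evaluating the double integral:

In polar coordinates (x = r cos θ, y = r sin θ, dA = r dr dθ) the integrand becomes 72r^2cos(θ)^2 + 48, so

    ∬_D (72x^2 + 48) dA = ∫_0^{2π} ∫_0^{1} (72r^2cos(θ)^2 + 48) · r dr dθ.

Inner (r from 0 to 1): 18cos(θ)^2 + 24.
Outer (θ from 0 to 2π): 66π.

Therefore ∮_C P dx + Q dy = 66π.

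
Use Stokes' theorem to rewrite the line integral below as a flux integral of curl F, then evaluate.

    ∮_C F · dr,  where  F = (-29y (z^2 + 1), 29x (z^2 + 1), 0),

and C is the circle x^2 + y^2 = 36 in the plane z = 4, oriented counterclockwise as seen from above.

Let S be the flat disk x^2 + y^2 ≤ 36 in the plane z = 4, with upward unit normal n̂ = ẑ. By Stokes' theorem,

    ∮_C F · dr = ∬_S (∇ × F) · n̂ dS = ∬_D (curl F)_z dA,

where D is the disk x^2 + y^2 ≤ 36.

Compute the curl of F = (-29y (z^2 + 1), 29x (z^2 + 1), 0):
    (∇ × F)_x = ∂F_z/∂y - ∂F_y/∂z = -58x z,
    (∇ × F)_y = ∂F_x/∂z - ∂F_z/∂x = -58y z,
    (∇ × F)_z = ∂F_y/∂x - ∂F_x/∂y = 58z^2 + 58.

On z = 4, (curl F)_z = 986.

Convert to polar (x = r cos θ, y = r sin θ, dA = r dr dθ); the integrand becomes 986, so

    ∬_D (curl F)_z dA = ∫_0^{2π} ∫_0^{6} (986) · r dr dθ.

Inner (r from 0 to 6): 17748.
Outer (θ from 0 to 2π): 35496π.

Therefore ∮_C F · dr = 35496π.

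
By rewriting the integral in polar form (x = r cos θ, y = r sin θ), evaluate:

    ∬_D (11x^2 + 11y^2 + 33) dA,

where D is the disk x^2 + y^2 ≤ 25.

The region D is 0 ≤ r ≤ 5, 0 ≤ θ ≤ 2π in polar coordinates, where x = r cos(θ), y = r sin(θ), and dA = r dr dθ.

Under the substitution, the integrand becomes 11r^2 + 33, so

    ∬_D (11x^2 + 11y^2 + 33) dA = ∫_{0}^{2π} ∫_{0}^{5} (11r^2 + 33) · r dr dθ.

Inner integral (in r): ∫_{0}^{5} (11r^2 + 33) · r dr = 8525/4.

Outer integral (in θ): ∫_{0}^{2π} (8525/4) dθ = 8525π/2.

Therefore ∬_D (11x^2 + 11y^2 + 33) dA = 8525π/2.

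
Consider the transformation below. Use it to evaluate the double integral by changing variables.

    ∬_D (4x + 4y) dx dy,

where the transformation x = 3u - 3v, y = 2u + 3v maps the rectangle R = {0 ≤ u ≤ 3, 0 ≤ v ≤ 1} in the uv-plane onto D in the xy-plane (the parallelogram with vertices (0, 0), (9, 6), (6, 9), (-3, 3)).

Compute the Jacobian determinant of (x, y) with respect to (u, v):

    ∂(x,y)/∂(u,v) = | 3  -3 | = (3)(3) - (-3)(2) = 15.
                   | 2  3 |

Its absolute value is |J| = 15 (the area scaling factor).

Substituting x = 3u - 3v, y = 2u + 3v into the integrand,

    4x + 4y → 20u,

so the integral becomes

    ∬_R (20u) · |J| du dv = ∫_0^3 ∫_0^1 (300u) dv du.

Inner (v): 300u.
Outer (u): 1350.

Therefore ∬_D (4x + 4y) dx dy = 1350.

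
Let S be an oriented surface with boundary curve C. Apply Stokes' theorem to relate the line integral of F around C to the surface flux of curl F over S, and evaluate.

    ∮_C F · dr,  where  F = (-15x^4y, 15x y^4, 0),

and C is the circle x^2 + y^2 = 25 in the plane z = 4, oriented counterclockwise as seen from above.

Let S be the flat disk x^2 + y^2 ≤ 25 in the plane z = 4, with upward unit normal n̂ = ẑ. By Stokes' theorem,

    ∮_C F · dr = ∬_S (∇ × F) · n̂ dS = ∬_D (curl F)_z dA,

where D is the disk x^2 + y^2 ≤ 25.

Compute the curl of F = (-15x^4y, 15x y^4, 0):
    (∇ × F)_x = ∂F_z/∂y - ∂F_y/∂z = 0,
    (∇ × F)_y = ∂F_x/∂z - ∂F_z/∂x = 0,
    (∇ × F)_z = ∂F_y/∂x - ∂F_x/∂y = 15x^4 + 15y^4.

On z = 4, (curl F)_z = 15x^4 + 15y^4.

Convert to polar (x = r cos θ, y = r sin θ, dA = r dr dθ); the integrand becomes 15r^4(sin(θ)^4 + cos(θ)^4), so

    ∬_D (curl F)_z dA = ∫_0^{2π} ∫_0^{5} (15r^4(sin(θ)^4 + cos(θ)^4)) · r dr dθ.

Inner (r from 0 to 5): 78125sin(θ)^4/2 + 78125cos(θ)^4/2.
Outer (θ from 0 to 2π): 234375π/4.

Therefore ∮_C F · dr = 234375π/4.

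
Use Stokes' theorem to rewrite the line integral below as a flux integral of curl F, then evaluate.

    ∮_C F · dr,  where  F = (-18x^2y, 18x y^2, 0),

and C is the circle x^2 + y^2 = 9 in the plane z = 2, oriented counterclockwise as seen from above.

Let S be the flat disk x^2 + y^2 ≤ 9 in the plane z = 2, with upward unit normal n̂ = ẑ. By Stokes' theorem,

    ∮_C F · dr = ∬_S (∇ × F) · n̂ dS = ∬_D (curl F)_z dA,

where D is the disk x^2 + y^2 ≤ 9.

Compute the curl of F = (-18x^2y, 18x y^2, 0):
    (∇ × F)_x = ∂F_z/∂y - ∂F_y/∂z = 0,
    (∇ × F)_y = ∂F_x/∂z - ∂F_z/∂x = 0,
    (∇ × F)_z = ∂F_y/∂x - ∂F_x/∂y = 18x^2 + 18y^2.

On z = 2, (curl F)_z = 18x^2 + 18y^2.

Convert to polar (x = r cos θ, y = r sin θ, dA = r dr dθ); the integrand becomes 18r^2, so

    ∬_D (curl F)_z dA = ∫_0^{2π} ∫_0^{3} (18r^2) · r dr dθ.

Inner (r from 0 to 3): 729/2.
Outer (θ from 0 to 2π): 729π.

Therefore ∮_C F · dr = 729π.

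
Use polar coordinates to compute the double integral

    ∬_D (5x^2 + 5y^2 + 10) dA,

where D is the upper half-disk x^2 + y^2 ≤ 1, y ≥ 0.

The region D is 0 ≤ r ≤ 1, 0 ≤ θ ≤ π in polar coordinates, where x = r cos(θ), y = r sin(θ), and dA = r dr dθ.

Under the substitution, the integrand becomes 5r^2 + 10, so

    ∬_D (5x^2 + 5y^2 + 10) dA = ∫_{0}^{π} ∫_{0}^{1} (5r^2 + 10) · r dr dθ.

Inner integral (in r): ∫_{0}^{1} (5r^2 + 10) · r dr = 25/4.

Outer integral (in θ): ∫_{0}^{π} (25/4) dθ = 25π/4.

Therefore ∬_D (5x^2 + 5y^2 + 10) dA = 25π/4.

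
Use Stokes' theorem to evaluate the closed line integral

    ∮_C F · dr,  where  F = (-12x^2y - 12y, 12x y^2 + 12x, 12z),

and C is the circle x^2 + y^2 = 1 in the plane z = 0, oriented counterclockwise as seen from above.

Let S be the flat disk x^2 + y^2 ≤ 1 in the plane z = 0, with upward unit normal n̂ = ẑ. By Stokes' theorem,

    ∮_C F · dr = ∬_S (∇ × F) · n̂ dS = ∬_D (curl F)_z dA,

where D is the disk x^2 + y^2 ≤ 1.

Compute the curl of F = (-12x^2y - 12y, 12x y^2 + 12x, 12z):
    (∇ × F)_x = ∂F_z/∂y - ∂F_y/∂z = 0,
    (∇ × F)_y = ∂F_x/∂z - ∂F_z/∂x = 0,
    (∇ × F)_z = ∂F_y/∂x - ∂F_x/∂y = 12x^2 + 12y^2 + 24.

On z = 0, (curl F)_z = 12x^2 + 12y^2 + 24.

Convert to polar (x = r cos θ, y = r sin θ, dA = r dr dθ); the integrand becomes 12r^2 + 24, so

    ∬_D (curl F)_z dA = ∫_0^{2π} ∫_0^{1} (12r^2 + 24) · r dr dθ.

Inner (r from 0 to 1): 15.
Outer (θ from 0 to 2π): 30π.

Therefore ∮_C F · dr = 30π.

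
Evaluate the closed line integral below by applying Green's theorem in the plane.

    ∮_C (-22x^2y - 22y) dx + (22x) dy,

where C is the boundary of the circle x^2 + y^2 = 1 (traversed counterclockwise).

Green's theorem converts the closed line integral into a double integral over the enclosed region D:

    ∮_C P dx + Q dy = ∬_D (∂Q/∂x - ∂P/∂y) dA.

Here P = -22x^2y - 22y, Q = 22x, so

    ∂Q/∂x = 22,    ∂P/∂y = -22x^2 - 22,
    ∂Q/∂x - ∂P/∂y = 22x^2 + 44.

D is the region x^2 + y^2 ≤ 1. Evaluating the double integral:

In polar coordinates (x = r cos θ, y = r sin θ, dA = r dr dθ) the integrand becomes 22r^2cos(θ)^2 + 44, so

    ∬_D (22x^2 + 44) dA = ∫_0^{2π} ∫_0^{1} (22r^2cos(θ)^2 + 44) · r dr dθ.

Inner (r from 0 to 1): 11cos(θ)^2/2 + 22.
Outer (θ from 0 to 2π): 99π/2.

Therefore ∮_C P dx + Q dy = 99π/2.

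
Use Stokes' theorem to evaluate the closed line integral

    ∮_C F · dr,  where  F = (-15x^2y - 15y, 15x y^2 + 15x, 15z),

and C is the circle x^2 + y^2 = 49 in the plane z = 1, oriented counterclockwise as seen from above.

Let S be the flat disk x^2 + y^2 ≤ 49 in the plane z = 1, with upward unit normal n̂ = ẑ. By Stokes' theorem,

    ∮_C F · dr = ∬_S (∇ × F) · n̂ dS = ∬_D (curl F)_z dA,

where D is the disk x^2 + y^2 ≤ 49.

Compute the curl of F = (-15x^2y - 15y, 15x y^2 + 15x, 15z):
    (∇ × F)_x = ∂F_z/∂y - ∂F_y/∂z = 0,
    (∇ × F)_y = ∂F_x/∂z - ∂F_z/∂x = 0,
    (∇ × F)_z = ∂F_y/∂x - ∂F_x/∂y = 15x^2 + 15y^2 + 30.

On z = 1, (curl F)_z = 15x^2 + 15y^2 + 30.

Convert to polar (x = r cos θ, y = r sin θ, dA = r dr dθ); the integrand becomes 15r^2 + 30, so

    ∬_D (curl F)_z dA = ∫_0^{2π} ∫_0^{7} (15r^2 + 30) · r dr dθ.

Inner (r from 0 to 7): 38955/4.
Outer (θ from 0 to 2π): 38955π/2.

Therefore ∮_C F · dr = 38955π/2.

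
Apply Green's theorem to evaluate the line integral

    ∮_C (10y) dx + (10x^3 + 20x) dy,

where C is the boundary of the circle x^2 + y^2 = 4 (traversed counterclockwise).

Green's theorem converts the closed line integral into a double integral over the enclosed region D:

    ∮_C P dx + Q dy = ∬_D (∂Q/∂x - ∂P/∂y) dA.

Here P = 10y, Q = 10x^3 + 20x, so

    ∂Q/∂x = 30x^2 + 20,    ∂P/∂y = 10,
    ∂Q/∂x - ∂P/∂y = 30x^2 + 10.

D is the region x^2 + y^2 ≤ 4. Evaluating the double integral:

In polar coordinates (x = r cos θ, y = r sin θ, dA = r dr dθ) the integrand becomes 30r^2cos(θ)^2 + 10, so

    ∬_D (30x^2 + 10) dA = ∫_0^{2π} ∫_0^{2} (30r^2cos(θ)^2 + 10) · r dr dθ.

Inner (r from 0 to 2): 120cos(θ)^2 + 20.
Outer (θ from 0 to 2π): 160π.

Therefore ∮_C P dx + Q dy = 160π.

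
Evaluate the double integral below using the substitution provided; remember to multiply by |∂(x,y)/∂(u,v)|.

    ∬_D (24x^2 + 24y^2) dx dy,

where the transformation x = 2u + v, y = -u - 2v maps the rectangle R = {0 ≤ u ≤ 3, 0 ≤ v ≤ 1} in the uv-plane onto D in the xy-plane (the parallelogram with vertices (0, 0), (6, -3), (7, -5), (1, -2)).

Compute the Jacobian determinant of (x, y) with respect to (u, v):

    ∂(x,y)/∂(u,v) = | 2  1 | = (2)(-2) - (1)(-1) = -3.
                   | -1  -2 |

Its absolute value is |J| = 3 (the area scaling factor).

Substituting x = 2u + v, y = -u - 2v into the integrand,

    24x^2 + 24y^2 → 120u^2 + 192u v + 120v^2,

so the integral becomes

    ∬_R (120u^2 + 192u v + 120v^2) · |J| du dv = ∫_0^3 ∫_0^1 (360u^2 + 576u v + 360v^2) dv du.

Inner (v): 360u^2 + 288u + 120.
Outer (u): 4896.

Therefore ∬_D (24x^2 + 24y^2) dx dy = 4896.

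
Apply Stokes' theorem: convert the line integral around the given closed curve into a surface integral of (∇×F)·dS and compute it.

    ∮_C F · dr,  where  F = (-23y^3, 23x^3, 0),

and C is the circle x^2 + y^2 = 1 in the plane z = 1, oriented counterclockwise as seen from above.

Let S be the flat disk x^2 + y^2 ≤ 1 in the plane z = 1, with upward unit normal n̂ = ẑ. By Stokes' theorem,

    ∮_C F · dr = ∬_S (∇ × F) · n̂ dS = ∬_D (curl F)_z dA,

where D is the disk x^2 + y^2 ≤ 1.

Compute the curl of F = (-23y^3, 23x^3, 0):
    (∇ × F)_x = ∂F_z/∂y - ∂F_y/∂z = 0,
    (∇ × F)_y = ∂F_x/∂z - ∂F_z/∂x = 0,
    (∇ × F)_z = ∂F_y/∂x - ∂F_x/∂y = 69x^2 + 69y^2.

On z = 1, (curl F)_z = 69x^2 + 69y^2.

Convert to polar (x = r cos θ, y = r sin θ, dA = r dr dθ); the integrand becomes 69r^2, so

    ∬_D (curl F)_z dA = ∫_0^{2π} ∫_0^{1} (69r^2) · r dr dθ.

Inner (r from 0 to 1): 69/4.
Outer (θ from 0 to 2π): 69π/2.

Therefore ∮_C F · dr = 69π/2.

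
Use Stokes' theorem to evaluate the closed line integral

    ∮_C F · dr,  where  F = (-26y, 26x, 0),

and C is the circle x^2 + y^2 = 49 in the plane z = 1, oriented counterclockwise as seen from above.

Let S be the flat disk x^2 + y^2 ≤ 49 in the plane z = 1, with upward unit normal n̂ = ẑ. By Stokes' theorem,

    ∮_C F · dr = ∬_S (∇ × F) · n̂ dS = ∬_D (curl F)_z dA,

where D is the disk x^2 + y^2 ≤ 49.

Compute the curl of F = (-26y, 26x, 0):
    (∇ × F)_x = ∂F_z/∂y - ∂F_y/∂z = 0,
    (∇ × F)_y = ∂F_x/∂z - ∂F_z/∂x = 0,
    (∇ × F)_z = ∂F_y/∂x - ∂F_x/∂y = 52.

On z = 1, (curl F)_z = 52.

Convert to polar (x = r cos θ, y = r sin θ, dA = r dr dθ); the integrand becomes 52, so

    ∬_D (curl F)_z dA = ∫_0^{2π} ∫_0^{7} (52) · r dr dθ.

Inner (r from 0 to 7): 1274.
Outer (θ from 0 to 2π): 2548π.

Therefore ∮_C F · dr = 2548π.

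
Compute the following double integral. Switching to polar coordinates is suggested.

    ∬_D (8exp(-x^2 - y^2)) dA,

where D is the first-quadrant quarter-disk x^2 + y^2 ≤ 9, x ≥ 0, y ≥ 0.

The region D is 0 ≤ r ≤ 3, 0 ≤ θ ≤ π/2 in polar coordinates, where x = r cos(θ), y = r sin(θ), and dA = r dr dθ.

Under the substitution, the integrand becomes 8exp(-r^2), so

    ∬_D (8exp(-x^2 - y^2)) dA = ∫_{0}^{π/2} ∫_{0}^{3} (8exp(-r^2)) · r dr dθ.

Inner integral (in r): ∫_{0}^{3} (8exp(-r^2)) · r dr = 4 - 4exp(-9).

Outer integral (in θ): ∫_{0}^{π/2} (4 - 4exp(-9)) dθ = -2π exp(-9) + 2π.

Therefore ∬_D (8exp(-x^2 - y^2)) dA = -2π exp(-9) + 2π.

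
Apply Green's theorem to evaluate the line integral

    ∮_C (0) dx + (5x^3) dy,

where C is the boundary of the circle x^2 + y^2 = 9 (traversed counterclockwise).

Green's theorem converts the closed line integral into a double integral over the enclosed region D:

    ∮_C P dx + Q dy = ∬_D (∂Q/∂x - ∂P/∂y) dA.

Here P = 0, Q = 5x^3, so

    ∂Q/∂x = 15x^2,    ∂P/∂y = 0,
    ∂Q/∂x - ∂P/∂y = 15x^2.

D is the region x^2 + y^2 ≤ 9. Evaluating the double integral:

In polar coordinates (x = r cos θ, y = r sin θ, dA = r dr dθ) the integrand becomes 15r^2cos(θ)^2, so

    ∬_D (15x^2) dA = ∫_0^{2π} ∫_0^{3} (15r^2cos(θ)^2) · r dr dθ.

Inner (r from 0 to 3): 1215cos(θ)^2/4.
Outer (θ from 0 to 2π): 1215π/4.

Therefore ∮_C P dx + Q dy = 1215π/4.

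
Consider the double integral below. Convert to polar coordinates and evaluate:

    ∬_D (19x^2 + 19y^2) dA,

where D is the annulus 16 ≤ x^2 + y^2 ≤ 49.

The region D is 4 ≤ r ≤ 7, 0 ≤ θ ≤ 2π in polar coordinates, where x = r cos(θ), y = r sin(θ), and dA = r dr dθ.

Under the substitution, the integrand becomes 19r^2, so

    ∬_D (19x^2 + 19y^2) dA = ∫_{0}^{2π} ∫_{4}^{7} (19r^2) · r dr dθ.

Inner integral (in r): ∫_{4}^{7} (19r^2) · r dr = 40755/4.

Outer integral (in θ): ∫_{0}^{2π} (40755/4) dθ = 40755π/2.

Therefore ∬_D (19x^2 + 19y^2) dA = 40755π/2.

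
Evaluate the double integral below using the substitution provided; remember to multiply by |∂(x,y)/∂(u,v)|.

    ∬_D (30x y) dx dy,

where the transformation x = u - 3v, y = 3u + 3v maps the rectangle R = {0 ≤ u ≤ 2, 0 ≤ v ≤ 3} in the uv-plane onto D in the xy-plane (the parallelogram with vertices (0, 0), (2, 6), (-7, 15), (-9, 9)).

Compute the Jacobian determinant of (x, y) with respect to (u, v):

    ∂(x,y)/∂(u,v) = | 1  -3 | = (1)(3) - (-3)(3) = 12.
                   | 3  3 |

Its absolute value is |J| = 12 (the area scaling factor).

Substituting x = u - 3v, y = 3u + 3v into the integrand,

    30x y → 90u^2 - 180u v - 270v^2,

so the integral becomes

    ∬_R (90u^2 - 180u v - 270v^2) · |J| du dv = ∫_0^2 ∫_0^3 (1080u^2 - 2160u v - 3240v^2) dv du.

Inner (v): 3240u^2 - 9720u - 29160.
Outer (u): -69120.

Therefore ∬_D (30x y) dx dy = -69120.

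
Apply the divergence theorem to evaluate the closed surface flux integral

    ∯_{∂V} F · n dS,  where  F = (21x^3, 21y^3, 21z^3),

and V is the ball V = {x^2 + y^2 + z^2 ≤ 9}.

By the divergence theorem,

    ∯_{∂V} F · n dS = ∭_V (∇ · F) dV.

Compute the divergence:
    ∇ · F = ∂F_x/∂x + ∂F_y/∂y + ∂F_z/∂z = 63x^2 + 63y^2 + 63z^2.

In spherical coordinates, x = ρ sin(φ) cos(θ), y = ρ sin(φ) sin(θ), z = ρ cos(φ), dV = ρ^2 sin(φ) dρ dφ dθ, with 0 ≤ ρ ≤ 3, 0 ≤ φ ≤ π, 0 ≤ θ ≤ 2π.

The integrand, after substitution and multiplying by the volume element, becomes (63ρ^2) · ρ^2 sin(φ), so

    ∭_V (∇·F) dV = ∫_0^{2π} ∫_0^{π} ∫_0^{3} (63ρ^2) · ρ^2 sin(φ) dρ dφ dθ.

Inner (ρ from 0 to 3): 15309sin(φ)/5.
Middle (φ from 0 to π): 30618/5.
Outer (θ from 0 to 2π): 61236π/5.

Therefore ∯_{∂V} F · n dS = 61236π/5.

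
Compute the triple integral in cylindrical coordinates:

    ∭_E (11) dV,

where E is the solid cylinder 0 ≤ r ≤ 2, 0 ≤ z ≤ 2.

In cylindrical coordinates, x = r cos(θ), y = r sin(θ), z = z, and dV = r dr dθ dz.

The integrand becomes 11, so

    ∭_E (11) dV = ∫_{0}^{2π} ∫_{0}^{2} ∫_{0}^{2} (11) · r dz dr dθ.

Inner (z): 22r.
Middle (r from 0 to 2): 44.
Outer (θ): 88π.

Therefore the triple integral equals 88π.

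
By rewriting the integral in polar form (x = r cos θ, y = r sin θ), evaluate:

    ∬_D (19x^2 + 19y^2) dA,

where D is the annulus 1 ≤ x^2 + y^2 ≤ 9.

The region D is 1 ≤ r ≤ 3, 0 ≤ θ ≤ 2π in polar coordinates, where x = r cos(θ), y = r sin(θ), and dA = r dr dθ.

Under the substitution, the integrand becomes 19r^2, so

    ∬_D (19x^2 + 19y^2) dA = ∫_{0}^{2π} ∫_{1}^{3} (19r^2) · r dr dθ.

Inner integral (in r): ∫_{1}^{3} (19r^2) · r dr = 380.

Outer integral (in θ): ∫_{0}^{2π} (380) dθ = 760π.

Therefore ∬_D (19x^2 + 19y^2) dA = 760π.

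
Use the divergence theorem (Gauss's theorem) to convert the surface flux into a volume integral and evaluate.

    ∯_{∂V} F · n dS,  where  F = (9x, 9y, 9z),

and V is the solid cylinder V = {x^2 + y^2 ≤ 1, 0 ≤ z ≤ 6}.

By the divergence theorem,

    ∯_{∂V} F · n dS = ∭_V (∇ · F) dV.

Compute the divergence:
    ∇ · F = ∂F_x/∂x + ∂F_y/∂y + ∂F_z/∂z = 9 + 9 + 9 = 27.

In cylindrical coordinates, x = r cos(θ), y = r sin(θ), z = z, dV = r dr dθ dz, with 0 ≤ r ≤ 1, 0 ≤ θ ≤ 2π, 0 ≤ z ≤ 6.

The integrand, after substitution and multiplying by the volume element, becomes (27) · r, so

    ∭_V (∇·F) dV = ∫_0^{2π} ∫_0^{1} ∫_0^{6} (27) · r dz dr dθ.

Inner (z from 0 to 6): 162r.
Middle (r from 0 to 1): 81.
Outer (θ from 0 to 2π): 162π.

Therefore ∯_{∂V} F · n dS = 162π.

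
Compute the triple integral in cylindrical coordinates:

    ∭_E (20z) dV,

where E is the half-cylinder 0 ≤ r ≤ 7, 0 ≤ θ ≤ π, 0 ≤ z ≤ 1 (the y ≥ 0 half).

In cylindrical coordinates, x = r cos(θ), y = r sin(θ), z = z, and dV = r dr dθ dz.

The integrand becomes 20z, so

    ∭_E (20z) dV = ∫_{0}^{π} ∫_{0}^{7} ∫_{0}^{1} (20z) · r dz dr dθ.

Inner (z): 10r.
Middle (r from 0 to 7): 245.
Outer (θ): 245π.

Therefore the triple integral equals 245π.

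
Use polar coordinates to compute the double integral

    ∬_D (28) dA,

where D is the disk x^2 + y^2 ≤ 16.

The region D is 0 ≤ r ≤ 4, 0 ≤ θ ≤ 2π in polar coordinates, where x = r cos(θ), y = r sin(θ), and dA = r dr dθ.

Under the substitution, the integrand becomes 28, so

    ∬_D (28) dA = ∫_{0}^{2π} ∫_{0}^{4} (28) · r dr dθ.

Inner integral (in r): ∫_{0}^{4} (28) · r dr = 224.

Outer integral (in θ): ∫_{0}^{2π} (224) dθ = 448π.

Therefore ∬_D (28) dA = 448π.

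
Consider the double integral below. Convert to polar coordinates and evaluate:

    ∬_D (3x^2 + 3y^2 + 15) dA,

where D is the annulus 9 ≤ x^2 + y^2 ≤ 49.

The region D is 3 ≤ r ≤ 7, 0 ≤ θ ≤ 2π in polar coordinates, where x = r cos(θ), y = r sin(θ), and dA = r dr dθ.

Under the substitution, the integrand becomes 3r^2 + 15, so

    ∬_D (3x^2 + 3y^2 + 15) dA = ∫_{0}^{2π} ∫_{3}^{7} (3r^2 + 15) · r dr dθ.

Inner integral (in r): ∫_{3}^{7} (3r^2 + 15) · r dr = 2040.

Outer integral (in θ): ∫_{0}^{2π} (2040) dθ = 4080π.

Therefore ∬_D (3x^2 + 3y^2 + 15) dA = 4080π.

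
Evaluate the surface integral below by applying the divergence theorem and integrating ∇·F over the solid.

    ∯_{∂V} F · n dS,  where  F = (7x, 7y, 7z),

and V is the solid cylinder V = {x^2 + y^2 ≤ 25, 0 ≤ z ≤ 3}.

By the divergence theorem,

    ∯_{∂V} F · n dS = ∭_V (∇ · F) dV.

Compute the divergence:
    ∇ · F = ∂F_x/∂x + ∂F_y/∂y + ∂F_z/∂z = 7 + 7 + 7 = 21.

In cylindrical coordinates, x = r cos(θ), y = r sin(θ), z = z, dV = r dr dθ dz, with 0 ≤ r ≤ 5, 0 ≤ θ ≤ 2π, 0 ≤ z ≤ 3.

The integrand, after substitution and multiplying by the volume element, becomes (21) · r, so

    ∭_V (∇·F) dV = ∫_0^{2π} ∫_0^{5} ∫_0^{3} (21) · r dz dr dθ.

Inner (z from 0 to 3): 63r.
Middle (r from 0 to 5): 1575/2.
Outer (θ from 0 to 2π): 1575π.

Therefore ∯_{∂V} F · n dS = 1575π.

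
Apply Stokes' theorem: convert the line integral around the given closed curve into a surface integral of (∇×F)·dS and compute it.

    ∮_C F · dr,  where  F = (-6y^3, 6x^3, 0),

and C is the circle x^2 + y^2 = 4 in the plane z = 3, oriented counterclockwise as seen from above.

Let S be the flat disk x^2 + y^2 ≤ 4 in the plane z = 3, with upward unit normal n̂ = ẑ. By Stokes' theorem,

    ∮_C F · dr = ∬_S (∇ × F) · n̂ dS = ∬_D (curl F)_z dA,

where D is the disk x^2 + y^2 ≤ 4.

Compute the curl of F = (-6y^3, 6x^3, 0):
    (∇ × F)_x = ∂F_z/∂y - ∂F_y/∂z = 0,
    (∇ × F)_y = ∂F_x/∂z - ∂F_z/∂x = 0,
    (∇ × F)_z = ∂F_y/∂x - ∂F_x/∂y = 18x^2 + 18y^2.

On z = 3, (curl F)_z = 18x^2 + 18y^2.

Convert to polar (x = r cos θ, y = r sin θ, dA = r dr dθ); the integrand becomes 18r^2, so

    ∬_D (curl F)_z dA = ∫_0^{2π} ∫_0^{2} (18r^2) · r dr dθ.

Inner (r from 0 to 2): 72.
Outer (θ from 0 to 2π): 144π.

Therefore ∮_C F · dr = 144π.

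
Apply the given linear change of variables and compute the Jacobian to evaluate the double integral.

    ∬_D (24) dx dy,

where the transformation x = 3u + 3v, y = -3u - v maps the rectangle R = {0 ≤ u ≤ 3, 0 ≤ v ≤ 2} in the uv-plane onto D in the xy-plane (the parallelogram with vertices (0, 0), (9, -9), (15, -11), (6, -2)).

Compute the Jacobian determinant of (x, y) with respect to (u, v):

    ∂(x,y)/∂(u,v) = | 3  3 | = (3)(-1) - (3)(-3) = 6.
                   | -3  -1 |

Its absolute value is |J| = 6 (the area scaling factor).

Substituting x = 3u + 3v, y = -3u - v into the integrand,

    24 → 24,

so the integral becomes

    ∬_R (24) · |J| du dv = ∫_0^3 ∫_0^2 (144) dv du.

Inner (v): 288.
Outer (u): 864.

Therefore ∬_D (24) dx dy = 864.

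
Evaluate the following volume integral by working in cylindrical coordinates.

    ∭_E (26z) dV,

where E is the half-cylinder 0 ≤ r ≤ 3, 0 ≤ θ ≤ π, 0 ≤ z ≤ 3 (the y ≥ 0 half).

In cylindrical coordinates, x = r cos(θ), y = r sin(θ), z = z, and dV = r dr dθ dz.

The integrand becomes 26z, so

    ∭_E (26z) dV = ∫_{0}^{π} ∫_{0}^{3} ∫_{0}^{3} (26z) · r dz dr dθ.

Inner (z): 117r.
Middle (r from 0 to 3): 1053/2.
Outer (θ): 1053π/2.

Therefore the triple integral equals 1053π/2.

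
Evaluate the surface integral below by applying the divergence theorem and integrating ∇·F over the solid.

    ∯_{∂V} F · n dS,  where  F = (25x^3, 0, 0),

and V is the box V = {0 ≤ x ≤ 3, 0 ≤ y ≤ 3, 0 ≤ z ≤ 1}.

By the divergence theorem,

    ∯_{∂V} F · n dS = ∭_V (∇ · F) dV.

Compute the divergence:
    ∇ · F = ∂F_x/∂x + ∂F_y/∂y + ∂F_z/∂z = 75x^2 + 0 + 0 = 75x^2.

V is a rectangular box, so dV = dx dy dz with 0 ≤ x ≤ 3, 0 ≤ y ≤ 3, 0 ≤ z ≤ 1.

Integrate (75x^2) over V as an iterated integral:

    ∭_V (∇·F) dV = ∫_0^{3} ∫_0^{3} ∫_0^{1} (75x^2) dz dy dx.

Inner (z from 0 to 1): 75x^2.
Middle (y from 0 to 3): 225x^2.
Outer (x from 0 to 3): 2025.

Therefore ∯_{∂V} F · n dS = 2025.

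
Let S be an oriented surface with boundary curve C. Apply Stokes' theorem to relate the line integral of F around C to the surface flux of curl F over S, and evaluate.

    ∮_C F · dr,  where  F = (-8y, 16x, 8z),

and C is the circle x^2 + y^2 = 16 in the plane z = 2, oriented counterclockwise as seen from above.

Let S be the flat disk x^2 + y^2 ≤ 16 in the plane z = 2, with upward unit normal n̂ = ẑ. By Stokes' theorem,

    ∮_C F · dr = ∬_S (∇ × F) · n̂ dS = ∬_D (curl F)_z dA,

where D is the disk x^2 + y^2 ≤ 16.

Compute the curl of F = (-8y, 16x, 8z):
    (∇ × F)_x = ∂F_z/∂y - ∂F_y/∂z = 0,
    (∇ × F)_y = ∂F_x/∂z - ∂F_z/∂x = 0,
    (∇ × F)_z = ∂F_y/∂x - ∂F_x/∂y = 24.

On z = 2, (curl F)_z = 24.

Convert to polar (x = r cos θ, y = r sin θ, dA = r dr dθ); the integrand becomes 24, so

    ∬_D (curl F)_z dA = ∫_0^{2π} ∫_0^{4} (24) · r dr dθ.

Inner (r from 0 to 4): 192.
Outer (θ from 0 to 2π): 384π.

Therefore ∮_C F · dr = 384π.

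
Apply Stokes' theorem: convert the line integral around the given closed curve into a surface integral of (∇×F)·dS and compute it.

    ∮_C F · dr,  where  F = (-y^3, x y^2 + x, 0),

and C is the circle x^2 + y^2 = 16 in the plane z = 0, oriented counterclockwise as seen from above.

Let S be the flat disk x^2 + y^2 ≤ 16 in the plane z = 0, with upward unit normal n̂ = ẑ. By Stokes' theorem,

    ∮_C F · dr = ∬_S (∇ × F) · n̂ dS = ∬_D (curl F)_z dA,

where D is the disk x^2 + y^2 ≤ 16.

Compute the curl of F = (-y^3, x y^2 + x, 0):
    (∇ × F)_x = ∂F_z/∂y - ∂F_y/∂z = 0,
    (∇ × F)_y = ∂F_x/∂z - ∂F_z/∂x = 0,
    (∇ × F)_z = ∂F_y/∂x - ∂F_x/∂y = 4y^2 + 1.

On z = 0, (curl F)_z = 4y^2 + 1.

Convert to polar (x = r cos θ, y = r sin θ, dA = r dr dθ); the integrand becomes 4r^2sin(θ)^2 + 1, so

    ∬_D (curl F)_z dA = ∫_0^{2π} ∫_0^{4} (4r^2sin(θ)^2 + 1) · r dr dθ.

Inner (r from 0 to 4): 256sin(θ)^2 + 8.
Outer (θ from 0 to 2π): 272π.

Therefore ∮_C F · dr = 272π.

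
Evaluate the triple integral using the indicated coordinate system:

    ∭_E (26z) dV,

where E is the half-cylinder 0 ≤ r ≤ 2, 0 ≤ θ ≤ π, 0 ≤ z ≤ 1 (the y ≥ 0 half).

In cylindrical coordinates, x = r cos(θ), y = r sin(θ), z = z, and dV = r dr dθ dz.

The integrand becomes 26z, so

    ∭_E (26z) dV = ∫_{0}^{π} ∫_{0}^{2} ∫_{0}^{1} (26z) · r dz dr dθ.

Inner (z): 13r.
Middle (r from 0 to 2): 26.
Outer (θ): 26π.

Therefore the triple integral equals 26π.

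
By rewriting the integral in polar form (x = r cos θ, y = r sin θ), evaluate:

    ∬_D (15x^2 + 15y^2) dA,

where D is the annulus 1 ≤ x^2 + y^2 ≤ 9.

The region D is 1 ≤ r ≤ 3, 0 ≤ θ ≤ 2π in polar coordinates, where x = r cos(θ), y = r sin(θ), and dA = r dr dθ.

Under the substitution, the integrand becomes 15r^2, so

    ∬_D (15x^2 + 15y^2) dA = ∫_{0}^{2π} ∫_{1}^{3} (15r^2) · r dr dθ.

Inner integral (in r): ∫_{1}^{3} (15r^2) · r dr = 300.

Outer integral (in θ): ∫_{0}^{2π} (300) dθ = 600π.

Therefore ∬_D (15x^2 + 15y^2) dA = 600π.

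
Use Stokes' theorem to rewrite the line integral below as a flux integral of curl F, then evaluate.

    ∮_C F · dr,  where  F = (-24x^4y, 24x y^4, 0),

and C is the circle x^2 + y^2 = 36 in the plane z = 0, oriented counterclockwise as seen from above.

Let S be the flat disk x^2 + y^2 ≤ 36 in the plane z = 0, with upward unit normal n̂ = ẑ. By Stokes' theorem,

    ∮_C F · dr = ∬_S (∇ × F) · n̂ dS = ∬_D (curl F)_z dA,

where D is the disk x^2 + y^2 ≤ 36.

Compute the curl of F = (-24x^4y, 24x y^4, 0):
    (∇ × F)_x = ∂F_z/∂y - ∂F_y/∂z = 0,
    (∇ × F)_y = ∂F_x/∂z - ∂F_z/∂x = 0,
    (∇ × F)_z = ∂F_y/∂x - ∂F_x/∂y = 24x^4 + 24y^4.

On z = 0, (curl F)_z = 24x^4 + 24y^4.

Convert to polar (x = r cos θ, y = r sin θ, dA = r dr dθ); the integrand becomes 24r^4(sin(θ)^4 + cos(θ)^4), so

    ∬_D (curl F)_z dA = ∫_0^{2π} ∫_0^{6} (24r^4(sin(θ)^4 + cos(θ)^4)) · r dr dθ.

Inner (r from 0 to 6): 186624sin(θ)^4 + 186624cos(θ)^4.
Outer (θ from 0 to 2π): 279936π.

Therefore ∮_C F · dr = 279936π.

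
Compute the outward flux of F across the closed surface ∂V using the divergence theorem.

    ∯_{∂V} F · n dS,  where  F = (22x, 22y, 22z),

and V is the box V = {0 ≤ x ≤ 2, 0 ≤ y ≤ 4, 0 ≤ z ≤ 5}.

By the divergence theorem,

    ∯_{∂V} F · n dS = ∭_V (∇ · F) dV.

Compute the divergence:
    ∇ · F = ∂F_x/∂x + ∂F_y/∂y + ∂F_z/∂z = 22 + 22 + 22 = 66.

V is a rectangular box, so dV = dx dy dz with 0 ≤ x ≤ 2, 0 ≤ y ≤ 4, 0 ≤ z ≤ 5.

Integrate (66) over V as an iterated integral:

    ∭_V (∇·F) dV = ∫_0^{2} ∫_0^{4} ∫_0^{5} (66) dz dy dx.

Inner (z from 0 to 5): 330.
Middle (y from 0 to 4): 1320.
Outer (x from 0 to 2): 2640.

Therefore ∯_{∂V} F · n dS = 2640.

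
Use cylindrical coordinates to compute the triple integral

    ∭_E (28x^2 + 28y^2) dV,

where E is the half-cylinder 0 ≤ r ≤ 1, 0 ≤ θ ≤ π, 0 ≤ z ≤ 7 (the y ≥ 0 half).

In cylindrical coordinates, x = r cos(θ), y = r sin(θ), z = z, and dV = r dr dθ dz.

The integrand becomes 28r^2, so

    ∭_E (28x^2 + 28y^2) dV = ∫_{0}^{π} ∫_{0}^{1} ∫_{0}^{7} (28r^2) · r dz dr dθ.

Inner (z): 196r^3.
Middle (r from 0 to 1): 49.
Outer (θ): 49π.

Therefore the triple integral equals 49π.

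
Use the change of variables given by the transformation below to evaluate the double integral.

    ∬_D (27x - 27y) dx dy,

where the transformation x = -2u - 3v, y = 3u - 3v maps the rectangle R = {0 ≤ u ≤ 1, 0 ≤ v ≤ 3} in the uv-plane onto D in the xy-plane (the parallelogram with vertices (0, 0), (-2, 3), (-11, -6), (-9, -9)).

Compute the Jacobian determinant of (x, y) with respect to (u, v):

    ∂(x,y)/∂(u,v) = | -2  -3 | = (-2)(-3) - (-3)(3) = 15.
                   | 3  -3 |

Its absolute value is |J| = 15 (the area scaling factor).

Substituting x = -2u - 3v, y = 3u - 3v into the integrand,

    27x - 27y → -135u,

so the integral becomes

    ∬_R (-135u) · |J| du dv = ∫_0^1 ∫_0^3 (-2025u) dv du.

Inner (v): -6075u.
Outer (u): -6075/2.

Therefore ∬_D (27x - 27y) dx dy = -6075/2.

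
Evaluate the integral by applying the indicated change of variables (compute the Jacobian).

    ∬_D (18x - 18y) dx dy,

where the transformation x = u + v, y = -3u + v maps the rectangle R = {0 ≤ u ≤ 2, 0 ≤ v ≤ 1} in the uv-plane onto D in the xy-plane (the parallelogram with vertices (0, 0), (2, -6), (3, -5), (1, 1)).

Compute the Jacobian determinant of (x, y) with respect to (u, v):

    ∂(x,y)/∂(u,v) = | 1  1 | = (1)(1) - (1)(-3) = 4.
                   | -3  1 |

Its absolute value is |J| = 4 (the area scaling factor).

Substituting x = u + v, y = -3u + v into the integrand,

    18x - 18y → 72u,

so the integral becomes

    ∬_R (72u) · |J| du dv = ∫_0^2 ∫_0^1 (288u) dv du.

Inner (v): 288u.
Outer (u): 576.

Therefore ∬_D (18x - 18y) dx dy = 576.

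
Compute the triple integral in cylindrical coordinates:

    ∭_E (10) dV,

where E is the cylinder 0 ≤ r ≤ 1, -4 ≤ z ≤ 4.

In cylindrical coordinates, x = r cos(θ), y = r sin(θ), z = z, and dV = r dr dθ dz.

The integrand becomes 10, so

    ∭_E (10) dV = ∫_{0}^{2π} ∫_{0}^{1} ∫_{-4}^{4} (10) · r dz dr dθ.

Inner (z): 80r.
Middle (r from 0 to 1): 40.
Outer (θ): 80π.

Therefore the triple integral equals 80π.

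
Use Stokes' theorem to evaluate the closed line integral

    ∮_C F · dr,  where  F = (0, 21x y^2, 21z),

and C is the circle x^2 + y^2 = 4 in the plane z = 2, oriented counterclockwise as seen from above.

Let S be the flat disk x^2 + y^2 ≤ 4 in the plane z = 2, with upward unit normal n̂ = ẑ. By Stokes' theorem,

    ∮_C F · dr = ∬_S (∇ × F) · n̂ dS = ∬_D (curl F)_z dA,

where D is the disk x^2 + y^2 ≤ 4.

Compute the curl of F = (0, 21x y^2, 21z):
    (∇ × F)_x = ∂F_z/∂y - ∂F_y/∂z = 0,
    (∇ × F)_y = ∂F_x/∂z - ∂F_z/∂x = 0,
    (∇ × F)_z = ∂F_y/∂x - ∂F_x/∂y = 21y^2.

On z = 2, (curl F)_z = 21y^2.

Convert to polar (x = r cos θ, y = r sin θ, dA = r dr dθ); the integrand becomes 21r^2sin(θ)^2, so

    ∬_D (curl F)_z dA = ∫_0^{2π} ∫_0^{2} (21r^2sin(θ)^2) · r dr dθ.

Inner (r from 0 to 2): 84sin(θ)^2.
Outer (θ from 0 to 2π): 84π.

Therefore ∮_C F · dr = 84π.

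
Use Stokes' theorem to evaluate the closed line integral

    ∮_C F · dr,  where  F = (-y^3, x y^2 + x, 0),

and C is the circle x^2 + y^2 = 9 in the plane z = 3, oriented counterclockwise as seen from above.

Let S be the flat disk x^2 + y^2 ≤ 9 in the plane z = 3, with upward unit normal n̂ = ẑ. By Stokes' theorem,

    ∮_C F · dr = ∬_S (∇ × F) · n̂ dS = ∬_D (curl F)_z dA,

where D is the disk x^2 + y^2 ≤ 9.

Compute the curl of F = (-y^3, x y^2 + x, 0):
    (∇ × F)_x = ∂F_z/∂y - ∂F_y/∂z = 0,
    (∇ × F)_y = ∂F_x/∂z - ∂F_z/∂x = 0,
    (∇ × F)_z = ∂F_y/∂x - ∂F_x/∂y = 4y^2 + 1.

On z = 3, (curl F)_z = 4y^2 + 1.

Convert to polar (x = r cos θ, y = r sin θ, dA = r dr dθ); the integrand becomes 4r^2sin(θ)^2 + 1, so

    ∬_D (curl F)_z dA = ∫_0^{2π} ∫_0^{3} (4r^2sin(θ)^2 + 1) · r dr dθ.

Inner (r from 0 to 3): 81sin(θ)^2 + 9/2.
Outer (θ from 0 to 2π): 90π.

Therefore ∮_C F · dr = 90π.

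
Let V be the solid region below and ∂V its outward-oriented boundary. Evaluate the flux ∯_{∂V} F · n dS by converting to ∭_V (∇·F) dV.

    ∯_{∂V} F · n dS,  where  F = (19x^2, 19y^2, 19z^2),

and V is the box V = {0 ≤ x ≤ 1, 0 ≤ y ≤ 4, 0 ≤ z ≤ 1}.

By the divergence theorem,

    ∯_{∂V} F · n dS = ∭_V (∇ · F) dV.

Compute the divergence:
    ∇ · F = ∂F_x/∂x + ∂F_y/∂y + ∂F_z/∂z = 38x + 38y + 38z.

V is a rectangular box, so dV = dx dy dz with 0 ≤ x ≤ 1, 0 ≤ y ≤ 4, 0 ≤ z ≤ 1.

Integrate (38x + 38y + 38z) over V as an iterated integral:

    ∭_V (∇·F) dV = ∫_0^{1} ∫_0^{4} ∫_0^{1} (38x + 38y + 38z) dz dy dx.

Inner (z from 0 to 1): 38x + 38y + 19.
Middle (y from 0 to 4): 152x + 380.
Outer (x from 0 to 1): 456.

Therefore ∯_{∂V} F · n dS = 456.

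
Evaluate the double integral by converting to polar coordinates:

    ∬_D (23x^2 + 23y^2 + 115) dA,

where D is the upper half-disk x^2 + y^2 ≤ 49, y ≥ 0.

The region D is 0 ≤ r ≤ 7, 0 ≤ θ ≤ π in polar coordinates, where x = r cos(θ), y = r sin(θ), and dA = r dr dθ.

Under the substitution, the integrand becomes 23r^2 + 115, so

    ∬_D (23x^2 + 23y^2 + 115) dA = ∫_{0}^{π} ∫_{0}^{7} (23r^2 + 115) · r dr dθ.

Inner integral (in r): ∫_{0}^{7} (23r^2 + 115) · r dr = 66493/4.

Outer integral (in θ): ∫_{0}^{π} (66493/4) dθ = 66493π/4.

Therefore ∬_D (23x^2 + 23y^2 + 115) dA = 66493π/4.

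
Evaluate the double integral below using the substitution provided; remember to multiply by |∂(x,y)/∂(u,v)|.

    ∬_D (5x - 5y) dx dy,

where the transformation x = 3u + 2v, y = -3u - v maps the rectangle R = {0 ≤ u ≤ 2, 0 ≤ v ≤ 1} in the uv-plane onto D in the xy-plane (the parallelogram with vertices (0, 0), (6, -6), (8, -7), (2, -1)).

Compute the Jacobian determinant of (x, y) with respect to (u, v):

    ∂(x,y)/∂(u,v) = | 3  2 | = (3)(-1) - (2)(-3) = 3.
                   | -3  -1 |

Its absolute value is |J| = 3 (the area scaling factor).

Substituting x = 3u + 2v, y = -3u - v into the integrand,

    5x - 5y → 30u + 15v,

so the integral becomes

    ∬_R (30u + 15v) · |J| du dv = ∫_0^2 ∫_0^1 (90u + 45v) dv du.

Inner (v): 90u + 45/2.
Outer (u): 225.

Therefore ∬_D (5x - 5y) dx dy = 225.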